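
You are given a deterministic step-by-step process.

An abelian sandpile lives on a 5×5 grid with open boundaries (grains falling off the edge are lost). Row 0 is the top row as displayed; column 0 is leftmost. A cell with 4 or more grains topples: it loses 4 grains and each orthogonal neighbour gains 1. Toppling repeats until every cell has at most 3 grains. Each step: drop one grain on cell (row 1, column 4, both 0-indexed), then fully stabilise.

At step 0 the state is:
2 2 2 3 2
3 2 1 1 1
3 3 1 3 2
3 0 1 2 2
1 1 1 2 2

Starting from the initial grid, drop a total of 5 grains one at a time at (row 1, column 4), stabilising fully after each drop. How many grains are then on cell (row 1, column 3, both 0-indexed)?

2

0) 2 2 2 3 2
3 2 1 1 1
3 3 1 3 2
3 0 1 2 2
1 1 1 2 2
1) 2 2 2 3 2
3 2 1 1 2
3 3 1 3 2
3 0 1 2 2
1 1 1 2 2
2) 2 2 2 3 2
3 2 1 1 3
3 3 1 3 2
3 0 1 2 2
1 1 1 2 2
3) 2 2 2 3 3
3 2 1 2 0
3 3 1 3 3
3 0 1 2 2
1 1 1 2 2
4) 2 2 2 3 3
3 2 1 2 1
3 3 1 3 3
3 0 1 2 2
1 1 1 2 2
5) 2 2 2 3 3
3 2 1 2 2
3 3 1 3 3
3 0 1 2 2
1 1 1 2 2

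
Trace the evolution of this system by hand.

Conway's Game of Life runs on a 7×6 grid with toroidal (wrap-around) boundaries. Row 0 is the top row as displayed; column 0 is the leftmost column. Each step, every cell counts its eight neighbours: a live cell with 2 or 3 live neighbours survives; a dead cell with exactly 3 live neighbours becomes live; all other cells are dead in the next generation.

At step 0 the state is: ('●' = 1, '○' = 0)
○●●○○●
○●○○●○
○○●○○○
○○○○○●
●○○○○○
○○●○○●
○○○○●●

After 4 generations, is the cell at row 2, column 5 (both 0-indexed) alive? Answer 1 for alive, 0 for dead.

1

step 0: ○●●○○●
○●○○●○
○○●○○○
○○○○○●
●○○○○○
○○●○○●
○○○○●●
step 1: ○●●●○●
●●○●○○
○○○○○○
○○○○○○
●○○○○●
●○○○●●
○●●●●●
step 2: ○○○○○●
●●○●●○
○○○○○○
○○○○○○
●○○○●○
○○●○○○
○○○○○○
step 3: ●○○○●●
●○○○●●
○○○○○○
○○○○○○
○○○○○○
○○○○○○
○○○○○○
step 4: ●○○○●○
●○○○●○
○○○○○●
○○○○○○
○○○○○○
○○○○○○
○○○○○●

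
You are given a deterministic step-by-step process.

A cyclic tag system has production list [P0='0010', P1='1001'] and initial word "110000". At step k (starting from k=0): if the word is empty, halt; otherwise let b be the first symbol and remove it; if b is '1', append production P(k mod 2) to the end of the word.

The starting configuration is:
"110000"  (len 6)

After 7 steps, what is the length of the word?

k=0  "110000"  (len 6)
k=1  "100000010"  (len 9)
k=2  "000000101001"  (len 12)
k=3  "00000101001"  (len 11)
k=4  "0000101001"  (len 10)
k=5  "000101001"  (len 9)
k=6  "00101001"  (len 8)
k=7  "0101001"  (len 7)

7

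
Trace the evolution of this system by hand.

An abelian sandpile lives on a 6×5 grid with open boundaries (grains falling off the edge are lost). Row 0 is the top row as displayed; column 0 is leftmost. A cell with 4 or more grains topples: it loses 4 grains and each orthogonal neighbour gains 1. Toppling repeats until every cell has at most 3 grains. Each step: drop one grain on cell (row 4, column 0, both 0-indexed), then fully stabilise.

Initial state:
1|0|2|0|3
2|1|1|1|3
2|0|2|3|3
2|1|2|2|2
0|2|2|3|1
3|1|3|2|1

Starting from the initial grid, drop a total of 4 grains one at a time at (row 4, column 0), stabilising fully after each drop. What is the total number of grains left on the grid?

t=0: 1|0|2|0|3
2|1|1|1|3
2|0|2|3|3
2|1|2|2|2
0|2|2|3|1
3|1|3|2|1
t=1: 1|0|2|0|3
2|1|1|1|3
2|0|2|3|3
2|1|2|2|2
1|2|2|3|1
3|1|3|2|1
t=2: 1|0|2|0|3
2|1|1|1|3
2|0|2|3|3
2|1|2|2|2
2|2|2|3|1
3|1|3|2|1
t=3: 1|0|2|0|3
2|1|1|1|3
2|0|2|3|3
2|1|2|2|2
3|2|2|3|1
3|1|3|2|1
t=4: 1|0|2|0|3
2|1|1|1|3
2|0|2|3|3
3|1|2|2|2
1|3|2|3|1
0|2|3|2|1

52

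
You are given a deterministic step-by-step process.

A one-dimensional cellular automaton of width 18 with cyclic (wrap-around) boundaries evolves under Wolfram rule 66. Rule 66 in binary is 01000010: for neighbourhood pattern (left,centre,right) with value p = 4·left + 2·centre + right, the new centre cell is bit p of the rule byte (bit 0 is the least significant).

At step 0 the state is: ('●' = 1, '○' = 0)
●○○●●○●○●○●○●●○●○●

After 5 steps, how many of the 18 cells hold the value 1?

0) ●○○●●○●○●○●○●●○●○●
1) ●○●○●○○○○○○○○●○○○○
2) ○○○○○○○○○○○○●○○○○●
3) ○○○○○○○○○○○●○○○○●○
4) ○○○○○○○○○○●○○○○●○○
5) ○○○○○○○○○●○○○○●○○○

2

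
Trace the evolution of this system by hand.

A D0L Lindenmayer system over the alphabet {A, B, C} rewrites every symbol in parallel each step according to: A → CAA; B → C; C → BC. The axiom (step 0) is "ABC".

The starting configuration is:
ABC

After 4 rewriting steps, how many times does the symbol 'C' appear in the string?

gen 0: ABC
gen 1: CAACBC
gen 2: BCCAACAABCCBC
gen 3: CBCBCCAACAABCCAACAACBCBCCBC
gen 4: BCCBCCBCBCCAACAABCCAACAACBCBCCAACAABCCAACAABCCBCCBCBCCBC

27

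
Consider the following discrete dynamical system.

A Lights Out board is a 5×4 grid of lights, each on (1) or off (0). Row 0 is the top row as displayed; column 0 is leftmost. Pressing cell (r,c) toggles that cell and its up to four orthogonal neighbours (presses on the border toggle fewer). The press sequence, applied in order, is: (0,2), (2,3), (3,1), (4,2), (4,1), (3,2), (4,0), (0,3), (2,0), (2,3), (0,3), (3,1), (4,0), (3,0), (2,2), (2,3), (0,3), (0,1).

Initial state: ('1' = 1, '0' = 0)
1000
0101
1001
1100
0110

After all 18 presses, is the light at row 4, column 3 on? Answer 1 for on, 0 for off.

0) 1000
0101
1001
1100
0110
1) 1111
0111
1001
1100
0110
2) 1111
0110
1010
1101
0110
3) 1111
0110
1110
0011
0010
4) 1111
0110
1110
0001
0101
5) 1111
0110
1110
0101
1011
6) 1111
0110
1100
0010
1001
7) 1111
0110
1100
1010
0101
8) 1100
0111
1100
1010
0101
9) 1100
1111
0000
0010
0101
10) 1100
1110
0011
0011
0101
11) 1111
1111
0011
0011
0101
12) 1111
1111
0111
1101
0001
13) 1111
1111
0111
0101
1101
14) 1111
1111
1111
1001
0101
15) 1111
1101
1000
1011
0101
16) 1111
1100
1011
1010
0101
17) 1100
1101
1011
1010
0101
18) 0010
1001
1011
1010
0101

1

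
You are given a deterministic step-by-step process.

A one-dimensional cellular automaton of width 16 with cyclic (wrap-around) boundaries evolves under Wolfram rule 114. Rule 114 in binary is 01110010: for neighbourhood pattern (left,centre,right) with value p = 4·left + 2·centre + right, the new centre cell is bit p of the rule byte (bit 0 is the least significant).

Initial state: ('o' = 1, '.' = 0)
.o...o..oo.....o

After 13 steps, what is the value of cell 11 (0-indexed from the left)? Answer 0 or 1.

0) .o...o..oo.....o
1) o.o.o.oo.oo...o.
2) .o.o.o.oo.oo.o.o
3) o.o.o.o.oo.oo.o.
4) .o.o.o.o.oo.oo.o
5) o.o.o.o.o.oo.oo.
6) .o.o.o.o.o.oo.oo
7) o.o.o.o.o.o.oo.o
8) oo.o.o.o.o.o.oo.
9) .oo.o.o.o.o.o.oo
10) o.oo.o.o.o.o.o.o
11) oo.oo.o.o.o.o.o.
12) .oo.oo.o.o.o.o.o
13) o.oo.oo.o.o.o.o.

0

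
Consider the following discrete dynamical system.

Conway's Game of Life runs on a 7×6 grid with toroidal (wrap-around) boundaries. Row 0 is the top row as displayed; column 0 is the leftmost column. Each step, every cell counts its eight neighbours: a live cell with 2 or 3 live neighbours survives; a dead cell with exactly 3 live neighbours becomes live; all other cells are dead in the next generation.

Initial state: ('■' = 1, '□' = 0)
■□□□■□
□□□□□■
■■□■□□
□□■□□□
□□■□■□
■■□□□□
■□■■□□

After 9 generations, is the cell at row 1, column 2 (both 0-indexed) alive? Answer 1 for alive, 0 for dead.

1

0) ■□□□■□
□□□□□■
■■□■□□
□□■□□□
□□■□■□
■■□□□□
■□■■□□
1) ■■□■■□
□■□□■■
■■■□□□
□□■□□□
□□■■□□
■□□□□■
■□■■□□
2) □□□□□□
□□□□■□
■□■■□■
□□□□□□
□■■■□□
■□□□■■
□□■■□□
3) □□□■□□
□□□■■■
□□□■■■
■□□□■□
■■■■■■
■□□□■■
□□□■■■
4) □□■□□□
□□■□□■
■□□□□□
□□□□□□
□□■□□□
□□□□□□
■□□■□□
5) □■■■□□
□■□□□□
□□□□□□
□□□□□□
□□□□□□
□□□□□□
□□□□□□
6) □■■□□□
□■□□□□
□□□□□□
□□□□□□
□□□□□□
□□□□□□
□□■□□□
7) □■■□□□
□■■□□□
□□□□□□
□□□□□□
□□□□□□
□□□□□□
□■■□□□
8) ■□□■□□
□■■□□□
□□□□□□
□□□□□□
□□□□□□
□□□□□□
□■■□□□
9) ■□□■□□
□■■□□□
□□□□□□
□□□□□□
□□□□□□
□□□□□□
□■■□□□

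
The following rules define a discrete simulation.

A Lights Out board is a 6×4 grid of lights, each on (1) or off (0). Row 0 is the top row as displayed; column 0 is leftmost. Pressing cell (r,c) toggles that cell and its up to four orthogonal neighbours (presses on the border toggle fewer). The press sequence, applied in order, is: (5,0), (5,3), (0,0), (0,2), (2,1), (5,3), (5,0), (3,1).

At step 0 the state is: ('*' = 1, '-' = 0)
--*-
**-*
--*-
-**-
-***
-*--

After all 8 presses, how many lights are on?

t=0: --*-
**-*
--*-
-**-
-***
-*--
t=1: --*-
**-*
--*-
-**-
****
*---
t=2: --*-
**-*
--*-
-**-
***-
*-**
t=3: ***-
-*-*
--*-
-**-
***-
*-**
t=4: *--*
-***
--*-
-**-
***-
*-**
t=5: *--*
--**
**--
--*-
***-
*-**
t=6: *--*
--**
**--
--*-
****
*---
t=7: *--*
--**
**--
--*-
-***
-*--
t=8: *--*
--**
*---
**--
--**
-*--

10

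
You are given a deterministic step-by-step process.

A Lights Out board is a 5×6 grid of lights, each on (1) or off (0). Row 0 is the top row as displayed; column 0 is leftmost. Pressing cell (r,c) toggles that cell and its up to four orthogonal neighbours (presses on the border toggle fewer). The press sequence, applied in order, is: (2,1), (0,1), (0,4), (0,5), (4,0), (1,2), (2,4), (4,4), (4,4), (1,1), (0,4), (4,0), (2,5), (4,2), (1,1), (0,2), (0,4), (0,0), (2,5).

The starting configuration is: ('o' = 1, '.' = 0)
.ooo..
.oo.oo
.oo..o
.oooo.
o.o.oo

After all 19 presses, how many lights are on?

0) .ooo..
.oo.oo
.oo..o
.oooo.
o.o.oo
1) .ooo..
..o.oo
o....o
..ooo.
o.o.oo
2) o..o..
.oo.oo
o....o
..ooo.
o.o.oo
3) o...oo
.oo..o
o....o
..ooo.
o.o.oo
4) o.....
.oo...
o....o
..ooo.
o.o.oo
5) o.....
.oo...
o....o
o.ooo.
.oo.oo
6) o.o...
...o..
o.o..o
o.ooo.
.oo.oo
7) o.o...
...oo.
o.ooo.
o.oo..
.oo.oo
8) o.o...
...oo.
o.ooo.
o.ooo.
.ooo..
9) o.o...
...oo.
o.ooo.
o.oo..
.oo.oo
10) ooo...
ooooo.
ooooo.
o.oo..
.oo.oo
11) oooooo
oooo..
ooooo.
o.oo..
.oo.oo
12) oooooo
oooo..
ooooo.
..oo..
o.o.oo
13) oooooo
oooo.o
oooo.o
..oo.o
o.o.oo
14) oooooo
oooo.o
oooo.o
...o.o
oo.ooo
15) o.oooo
...o.o
o.oo.o
...o.o
oo.ooo
16) oo..oo
..oo.o
o.oo.o
...o.o
oo.ooo
17) oo.o..
..oooo
o.oo.o
...o.o
oo.ooo
18) ...o..
o.oooo
o.oo.o
...o.o
oo.ooo
19) ...o..
o.ooo.
o.ooo.
...o..
oo.ooo

15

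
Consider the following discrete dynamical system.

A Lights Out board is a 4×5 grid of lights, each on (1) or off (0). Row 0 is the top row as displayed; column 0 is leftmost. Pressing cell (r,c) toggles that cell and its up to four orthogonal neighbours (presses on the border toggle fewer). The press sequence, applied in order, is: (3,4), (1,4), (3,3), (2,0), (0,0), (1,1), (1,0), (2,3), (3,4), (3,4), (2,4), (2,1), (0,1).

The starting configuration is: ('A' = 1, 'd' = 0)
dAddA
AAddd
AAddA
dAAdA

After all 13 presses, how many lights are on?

step 0: dAddA
AAddd
AAddA
dAAdA
step 1: dAddA
AAddd
AAddd
dAAAd
step 2: dAddd
AAdAA
AAddA
dAAAd
step 3: dAddd
AAdAA
AAdAA
dAddA
step 4: dAddd
dAdAA
dddAA
AAddA
step 5: Adddd
AAdAA
dddAA
AAddA
step 6: AAddd
ddAAA
dAdAA
AAddA
step 7: dAddd
AAAAA
AAdAA
AAddA
step 8: dAddd
AAAdA
AAAdd
AAdAA
step 9: dAddd
AAAdA
AAAdA
AAddd
step 10: dAddd
AAAdA
AAAdd
AAdAA
step 11: dAddd
AAAdd
AAAAA
AAdAd
step 12: dAddd
AdAdd
dddAA
AddAd
step 13: AdAdd
AAAdd
dddAA
AddAd

9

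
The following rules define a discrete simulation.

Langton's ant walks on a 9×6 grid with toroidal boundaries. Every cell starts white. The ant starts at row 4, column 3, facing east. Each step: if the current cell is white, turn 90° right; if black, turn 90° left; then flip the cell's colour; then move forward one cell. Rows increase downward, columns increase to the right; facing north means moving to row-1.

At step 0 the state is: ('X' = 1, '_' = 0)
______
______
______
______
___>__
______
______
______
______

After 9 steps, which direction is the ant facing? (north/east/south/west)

k=0  ______
______
______
______
___>__
______
______
______
______
k=1  ______
______
______
______
___X__
___v__
______
______
______
k=2  ______
______
______
______
___X__
__<X__
______
______
______
k=3  ______
______
______
______
__^X__
__XX__
______
______
______
k=4  ______
______
______
______
__X>__
__XX__
______
______
______
k=5  ______
______
______
___^__
__X___
__XX__
______
______
______
k=6  ______
______
______
___X>_
__X___
__XX__
______
______
______
k=7  ______
______
______
___XX_
__X_v_
__XX__
______
______
______
k=8  ______
______
______
___XX_
__X<X_
__XX__
______
______
______
k=9  ______
______
______
___^X_
__XXX_
__XX__
______
______
______

north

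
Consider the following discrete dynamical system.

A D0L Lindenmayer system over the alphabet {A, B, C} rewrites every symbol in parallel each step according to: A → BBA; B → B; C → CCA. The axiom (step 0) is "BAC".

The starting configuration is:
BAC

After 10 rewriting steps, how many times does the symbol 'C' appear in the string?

gen 0: BAC
gen 1: BBBACCA
gen 2: BBBBBACCACCABBA
gen 3: BBBBBBBACCACCABBACCACCABBABBBBA
gen 4: BBBBBBBBBACCACCABBACCACCABBABBBBACCACCABBACCACCABBABBBBABBBBBBA
gen 5: BBBBBBBBBBBACCACCABBACCACCABBABBBBACCACCABBACCACCABBABBBBA…CABBACCACCABBABBBBACCACCABBACCACCABBABBBBABBBBBBABBBBBBBBA  (len 127)
gen 6: BBBBBBBBBBBBBACCACCABBACCACCABBABBBBACCACCABBACCACCABBABBB…BBABBBBACCACCABBACCACCABBABBBBABBBBBBABBBBBBBBABBBBBBBBBBA  (len 255)
gen 7: BBBBBBBBBBBBBBBACCACCABBACCACCABBABBBBACCACCABBACCACCABBAB…ABBACCACCABBABBBBABBBBBBABBBBBBBBABBBBBBBBBBABBBBBBBBBBBBA  (len 511)
gen 8: BBBBBBBBBBBBBBBBBACCACCABBACCACCABBABBBBACCACCABBACCACCABB…BBABBBBBBABBBBBBBBABBBBBBBBBBABBBBBBBBBBBBABBBBBBBBBBBBBBA  (len 1023)
gen 9: BBBBBBBBBBBBBBBBBBBACCACCABBACCACCABBABBBBACCACCABBACCACCA…BABBBBBBBBBBABBBBBBBBBBBBABBBBBBBBBBBBBBABBBBBBBBBBBBBBBBA  (len 2047)
gen 10: BBBBBBBBBBBBBBBBBBBBBACCACCABBACCACCABBABBBBACCACCABBACCAC…BBBBBBABBBBBBBBBBBBBBABBBBBBBBBBBBBBBBABBBBBBBBBBBBBBBBBBA  (len 4095)

1024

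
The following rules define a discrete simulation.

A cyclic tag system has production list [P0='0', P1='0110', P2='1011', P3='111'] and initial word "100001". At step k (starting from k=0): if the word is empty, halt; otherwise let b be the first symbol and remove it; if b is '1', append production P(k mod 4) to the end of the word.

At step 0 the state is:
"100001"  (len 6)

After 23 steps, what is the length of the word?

14

t=0: "100001"  (len 6)
t=1: "000010"  (len 6)
t=2: "00010"  (len 5)
t=3: "0010"  (len 4)
t=4: "010"  (len 3)
t=5: "10"  (len 2)
t=6: "00110"  (len 5)
t=7: "0110"  (len 4)
t=8: "110"  (len 3)
t=9: "100"  (len 3)
t=10: "000110"  (len 6)
t=11: "00110"  (len 5)
t=12: "0110"  (len 4)
t=13: "110"  (len 3)
t=14: "100110"  (len 6)
t=15: "001101011"  (len 9)
t=16: "01101011"  (len 8)
t=17: "1101011"  (len 7)
t=18: "1010110110"  (len 10)
t=19: "0101101101011"  (len 13)
t=20: "101101101011"  (len 12)
t=21: "011011010110"  (len 12)
t=22: "11011010110"  (len 11)
t=23: "10110101101011"  (len 14)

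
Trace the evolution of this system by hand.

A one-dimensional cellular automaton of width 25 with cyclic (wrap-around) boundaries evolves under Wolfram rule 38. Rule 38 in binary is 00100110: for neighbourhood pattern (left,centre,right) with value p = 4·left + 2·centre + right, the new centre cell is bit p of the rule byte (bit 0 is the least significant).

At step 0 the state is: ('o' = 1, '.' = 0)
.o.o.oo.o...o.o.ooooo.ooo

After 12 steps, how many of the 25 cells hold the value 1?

[0] .o.o.oo.o...o.o.ooooo.ooo
[1] ooooo..oo..ooooo.....o...
[2] ......o...o.........oo..o
[3] .....oo..oo........o...oo
[4] ....o...o.........oo..o..
[5] ...oo..oo........o...oo..
[6] ..o...o.........oo..o....
[7] .oo..oo........o...oo....
[8] o...o.........oo..o......
[9] o..oo........o...oo.....o
[10] ..o.........oo..o......o.
[11] .oo........o...oo.....oo.
[12] o.........oo..o......o...

5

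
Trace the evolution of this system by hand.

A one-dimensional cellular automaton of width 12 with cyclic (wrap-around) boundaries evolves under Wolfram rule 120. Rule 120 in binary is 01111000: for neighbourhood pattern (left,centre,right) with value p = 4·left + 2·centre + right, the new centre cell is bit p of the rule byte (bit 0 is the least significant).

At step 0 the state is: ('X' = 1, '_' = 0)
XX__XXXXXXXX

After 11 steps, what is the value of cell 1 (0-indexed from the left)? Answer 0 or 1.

gen 0: XX__XXXXXXXX
gen 1: _XX_X_______
gen 2: _XXX_X______
gen 3: _X_XX_X_____
gen 4: __XXXX_X____
gen 5: __X__XX_X___
gen 6: ___X_XXX_X__
gen 7: ____XX_XX_X_
gen 8: ____XXXXXX_X
gen 9: X___X____XX_
gen 10: _X___X___XXX
gen 11: X_X___X__X_X

0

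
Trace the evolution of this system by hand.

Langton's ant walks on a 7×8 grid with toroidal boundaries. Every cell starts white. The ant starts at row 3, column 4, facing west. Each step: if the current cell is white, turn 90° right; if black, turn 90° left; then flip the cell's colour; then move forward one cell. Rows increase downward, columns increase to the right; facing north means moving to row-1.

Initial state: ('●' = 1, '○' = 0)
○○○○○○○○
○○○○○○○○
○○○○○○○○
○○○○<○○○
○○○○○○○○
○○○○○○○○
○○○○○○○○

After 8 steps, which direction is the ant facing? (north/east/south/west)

east

k=0  ○○○○○○○○
○○○○○○○○
○○○○○○○○
○○○○<○○○
○○○○○○○○
○○○○○○○○
○○○○○○○○
k=1  ○○○○○○○○
○○○○○○○○
○○○○^○○○
○○○○●○○○
○○○○○○○○
○○○○○○○○
○○○○○○○○
k=2  ○○○○○○○○
○○○○○○○○
○○○○●>○○
○○○○●○○○
○○○○○○○○
○○○○○○○○
○○○○○○○○
k=3  ○○○○○○○○
○○○○○○○○
○○○○●●○○
○○○○●v○○
○○○○○○○○
○○○○○○○○
○○○○○○○○
k=4  ○○○○○○○○
○○○○○○○○
○○○○●●○○
○○○○<●○○
○○○○○○○○
○○○○○○○○
○○○○○○○○
k=5  ○○○○○○○○
○○○○○○○○
○○○○●●○○
○○○○○●○○
○○○○v○○○
○○○○○○○○
○○○○○○○○
k=6  ○○○○○○○○
○○○○○○○○
○○○○●●○○
○○○○○●○○
○○○<●○○○
○○○○○○○○
○○○○○○○○
k=7  ○○○○○○○○
○○○○○○○○
○○○○●●○○
○○○^○●○○
○○○●●○○○
○○○○○○○○
○○○○○○○○
k=8  ○○○○○○○○
○○○○○○○○
○○○○●●○○
○○○●>●○○
○○○●●○○○
○○○○○○○○
○○○○○○○○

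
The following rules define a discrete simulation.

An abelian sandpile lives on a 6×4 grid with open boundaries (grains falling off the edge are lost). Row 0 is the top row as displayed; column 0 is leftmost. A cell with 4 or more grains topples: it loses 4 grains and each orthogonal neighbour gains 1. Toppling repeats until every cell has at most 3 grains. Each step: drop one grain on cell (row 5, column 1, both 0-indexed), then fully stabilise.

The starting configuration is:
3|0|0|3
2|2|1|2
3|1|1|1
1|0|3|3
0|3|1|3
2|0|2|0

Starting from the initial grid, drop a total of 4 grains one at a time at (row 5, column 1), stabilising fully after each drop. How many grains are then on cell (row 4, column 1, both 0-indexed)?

0

[0] 3|0|0|3
2|2|1|2
3|1|1|1
1|0|3|3
0|3|1|3
2|0|2|0
[1] 3|0|0|3
2|2|1|2
3|1|1|1
1|0|3|3
0|3|1|3
2|1|2|0
[2] 3|0|0|3
2|2|1|2
3|1|1|1
1|0|3|3
0|3|1|3
2|2|2|0
[3] 3|0|0|3
2|2|1|2
3|1|1|1
1|0|3|3
0|3|1|3
2|3|2|0
[4] 3|0|0|3
2|2|1|2
3|1|1|1
1|1|3|3
1|0|2|3
3|1|3|0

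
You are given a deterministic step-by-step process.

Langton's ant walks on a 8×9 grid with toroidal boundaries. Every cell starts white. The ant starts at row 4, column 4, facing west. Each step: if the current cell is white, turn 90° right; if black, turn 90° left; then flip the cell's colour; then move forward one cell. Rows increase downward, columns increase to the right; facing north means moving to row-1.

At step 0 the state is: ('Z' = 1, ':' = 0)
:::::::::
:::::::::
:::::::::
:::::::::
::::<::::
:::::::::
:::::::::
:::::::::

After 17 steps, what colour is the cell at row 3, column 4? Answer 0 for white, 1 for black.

t=0: :::::::::
:::::::::
:::::::::
:::::::::
::::<::::
:::::::::
:::::::::
:::::::::
t=1: :::::::::
:::::::::
:::::::::
::::^::::
::::Z::::
:::::::::
:::::::::
:::::::::
t=2: :::::::::
:::::::::
:::::::::
::::Z>:::
::::Z::::
:::::::::
:::::::::
:::::::::
t=3: :::::::::
:::::::::
:::::::::
::::ZZ:::
::::Zv:::
:::::::::
:::::::::
:::::::::
t=4: :::::::::
:::::::::
:::::::::
::::ZZ:::
::::<Z:::
:::::::::
:::::::::
:::::::::
t=5: :::::::::
:::::::::
:::::::::
::::ZZ:::
:::::Z:::
::::v::::
:::::::::
:::::::::
t=6: :::::::::
:::::::::
:::::::::
::::ZZ:::
:::::Z:::
:::<Z::::
:::::::::
:::::::::
t=7: :::::::::
:::::::::
:::::::::
::::ZZ:::
:::^:Z:::
:::ZZ::::
:::::::::
:::::::::
t=8: :::::::::
:::::::::
:::::::::
::::ZZ:::
:::Z>Z:::
:::ZZ::::
:::::::::
:::::::::
t=9: :::::::::
:::::::::
:::::::::
::::ZZ:::
:::ZZZ:::
:::Zv::::
:::::::::
:::::::::
t=10: :::::::::
:::::::::
:::::::::
::::ZZ:::
:::ZZZ:::
:::Z:>:::
:::::::::
:::::::::
t=11: :::::::::
:::::::::
:::::::::
::::ZZ:::
:::ZZZ:::
:::Z:Z:::
:::::v:::
:::::::::
t=12: :::::::::
:::::::::
:::::::::
::::ZZ:::
:::ZZZ:::
:::Z:Z:::
::::<Z:::
:::::::::
t=13: :::::::::
:::::::::
:::::::::
::::ZZ:::
:::ZZZ:::
:::Z^Z:::
::::ZZ:::
:::::::::
t=14: :::::::::
:::::::::
:::::::::
::::ZZ:::
:::ZZZ:::
:::ZZ>:::
::::ZZ:::
:::::::::
t=15: :::::::::
:::::::::
:::::::::
::::ZZ:::
:::ZZ^:::
:::ZZ::::
::::ZZ:::
:::::::::
t=16: :::::::::
:::::::::
:::::::::
::::ZZ:::
:::Z<::::
:::ZZ::::
::::ZZ:::
:::::::::
t=17: :::::::::
:::::::::
:::::::::
::::ZZ:::
:::Z:::::
:::Zv::::
::::ZZ:::
:::::::::

1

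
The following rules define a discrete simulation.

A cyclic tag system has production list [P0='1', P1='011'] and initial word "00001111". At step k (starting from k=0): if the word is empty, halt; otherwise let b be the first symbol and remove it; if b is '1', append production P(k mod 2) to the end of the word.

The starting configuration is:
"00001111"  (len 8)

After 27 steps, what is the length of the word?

16

[0] "00001111"  (len 8)
[1] "0001111"  (len 7)
[2] "001111"  (len 6)
[3] "01111"  (len 5)
[4] "1111"  (len 4)
[5] "1111"  (len 4)
[6] "111011"  (len 6)
[7] "110111"  (len 6)
[8] "10111011"  (len 8)
[9] "01110111"  (len 8)
[10] "1110111"  (len 7)
[11] "1101111"  (len 7)
[12] "101111011"  (len 9)
[13] "011110111"  (len 9)
[14] "11110111"  (len 8)
[15] "11101111"  (len 8)
[16] "1101111011"  (len 10)
[17] "1011110111"  (len 10)
[18] "011110111011"  (len 12)
[19] "11110111011"  (len 11)
[20] "1110111011011"  (len 13)
[21] "1101110110111"  (len 13)
[22] "101110110111011"  (len 15)
[23] "011101101110111"  (len 15)
[24] "11101101110111"  (len 14)
[25] "11011011101111"  (len 14)
[26] "1011011101111011"  (len 16)
[27] "0110111011110111"  (len 16)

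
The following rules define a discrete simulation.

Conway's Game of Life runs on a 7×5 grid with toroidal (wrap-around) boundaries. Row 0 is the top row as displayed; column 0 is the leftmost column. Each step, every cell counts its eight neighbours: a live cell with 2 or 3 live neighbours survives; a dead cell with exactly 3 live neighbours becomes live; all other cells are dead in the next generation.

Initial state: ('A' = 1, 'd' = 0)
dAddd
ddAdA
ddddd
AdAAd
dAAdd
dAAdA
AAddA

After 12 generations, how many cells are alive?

14

[0] dAddd
ddAdA
ddddd
AdAAd
dAAdd
dAAdA
AAddA
[1] dAAAA
ddddd
dAAdA
ddAAd
ddddA
ddddA
dddAA
[2] AdAdA
ddddA
dAAdd
AAAdA
ddddA
AdddA
ddddd
[3] AddAA
ddAdA
ddAdA
ddAdA
ddddd
AdddA
dAdAd
[4] AAddd
dAAdd
AAAdA
ddddd
AddAA
AdddA
dAAAd
[5] AddAd
dddAA
AdAAd
ddAdd
AddAd
ddddd
ddAAd
[6] ddddd
AAddd
dAAdd
ddAdd
ddddd
ddAAA
ddAAA
[7] AAAAA
AAAdd
AdAdd
dAAdd
ddAdd
ddAdA
ddAdA
[8] ddddd
ddddd
AddAd
ddAAd
ddAdd
dAAdd
ddddd
[9] ddddd
ddddd
ddAAA
dAAAA
ddddd
dAAdd
ddddd
[10] ddddd
dddAd
AAddA
AAddA
Adddd
ddddd
ddddd
[11] ddddd
AdddA
dAAAd
ddddd
AAddA
ddddd
ddddd
[12] ddddd
AAAAA
AAAAA
dddAA
Adddd
Adddd
ddddd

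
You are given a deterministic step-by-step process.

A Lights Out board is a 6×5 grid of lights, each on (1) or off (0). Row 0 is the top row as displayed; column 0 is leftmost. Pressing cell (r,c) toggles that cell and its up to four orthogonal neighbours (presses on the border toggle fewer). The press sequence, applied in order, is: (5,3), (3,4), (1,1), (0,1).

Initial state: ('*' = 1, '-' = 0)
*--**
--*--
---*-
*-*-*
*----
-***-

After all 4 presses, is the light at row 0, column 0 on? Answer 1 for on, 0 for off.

k=0  *--**
--*--
---*-
*-*-*
*----
-***-
k=1  *--**
--*--
---*-
*-*-*
*--*-
-*--*
k=2  *--**
--*--
---**
*-**-
*--**
-*--*
k=3  **-**
**---
-*-**
*-**-
*--**
-*--*
k=4  --***
*----
-*-**
*-**-
*--**
-*--*

0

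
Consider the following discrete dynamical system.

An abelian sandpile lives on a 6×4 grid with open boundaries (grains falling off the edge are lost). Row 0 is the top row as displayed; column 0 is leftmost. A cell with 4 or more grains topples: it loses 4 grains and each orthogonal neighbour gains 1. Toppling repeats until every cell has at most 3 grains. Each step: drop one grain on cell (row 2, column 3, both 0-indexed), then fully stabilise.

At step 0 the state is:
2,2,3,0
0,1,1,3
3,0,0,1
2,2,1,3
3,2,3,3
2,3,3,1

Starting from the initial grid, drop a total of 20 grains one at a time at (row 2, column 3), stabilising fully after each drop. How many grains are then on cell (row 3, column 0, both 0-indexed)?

1

k=0  2,2,3,0
0,1,1,3
3,0,0,1
2,2,1,3
3,2,3,3
2,3,3,1
k=1  2,2,3,0
0,1,1,3
3,0,0,2
2,2,1,3
3,2,3,3
2,3,3,1
k=2  2,2,3,0
0,1,1,3
3,0,0,3
2,2,1,3
3,2,3,3
2,3,3,1
k=3  2,2,3,1
0,1,2,0
3,0,1,2
3,3,3,1
1,1,2,1
0,2,1,3
k=4  2,2,3,1
0,1,2,0
3,0,1,3
3,3,3,1
1,1,2,1
0,2,1,3
k=5  2,2,3,1
0,1,2,1
3,0,2,0
3,3,3,2
1,1,2,1
0,2,1,3
k=6  2,2,3,1
0,1,2,1
3,0,2,1
3,3,3,2
1,1,2,1
0,2,1,3
k=7  2,2,3,1
0,1,2,1
3,0,2,2
3,3,3,2
1,1,2,1
0,2,1,3
k=8  2,2,3,1
0,1,2,1
3,0,2,3
3,3,3,2
1,1,2,1
0,2,1,3
k=9  2,2,3,1
0,1,2,2
3,0,3,0
3,3,3,3
1,1,2,1
0,2,1,3
k=10  2,2,3,1
0,1,2,2
3,0,3,1
3,3,3,3
1,1,2,1
0,2,1,3
k=11  2,2,3,1
0,1,2,2
3,0,3,2
3,3,3,3
1,1,2,1
0,2,1,3
k=12  2,2,3,1
0,1,2,2
3,0,3,3
3,3,3,3
1,1,2,1
0,2,1,3
k=13  2,2,3,1
1,1,3,3
0,3,1,2
1,1,2,1
2,2,3,2
0,2,1,3
k=14  2,2,3,1
1,1,3,3
0,3,1,3
1,1,2,1
2,2,3,2
0,2,1,3
k=15  2,3,0,3
1,2,1,1
0,3,3,1
1,1,2,2
2,2,3,2
0,2,1,3
k=16  2,3,0,3
1,2,1,1
0,3,3,2
1,1,2,2
2,2,3,2
0,2,1,3
k=17  2,3,0,3
1,2,1,1
0,3,3,3
1,1,2,2
2,2,3,2
0,2,1,3
k=18  2,3,0,3
1,3,2,2
1,0,1,1
1,2,3,3
2,2,3,2
0,2,1,3
k=19  2,3,0,3
1,3,2,2
1,0,1,2
1,2,3,3
2,2,3,2
0,2,1,3
k=20  2,3,0,3
1,3,2,2
1,0,1,3
1,2,3,3
2,2,3,2
0,2,1,3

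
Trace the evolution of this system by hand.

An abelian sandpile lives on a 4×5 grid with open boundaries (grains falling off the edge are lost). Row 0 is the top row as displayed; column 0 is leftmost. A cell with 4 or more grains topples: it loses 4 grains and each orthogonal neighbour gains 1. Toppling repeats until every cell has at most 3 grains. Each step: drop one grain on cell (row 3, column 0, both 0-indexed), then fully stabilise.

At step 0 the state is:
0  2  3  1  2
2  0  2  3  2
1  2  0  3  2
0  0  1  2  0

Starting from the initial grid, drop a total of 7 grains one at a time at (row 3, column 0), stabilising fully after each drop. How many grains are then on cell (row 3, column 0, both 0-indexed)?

3

0) 0  2  3  1  2
2  0  2  3  2
1  2  0  3  2
0  0  1  2  0
1) 0  2  3  1  2
2  0  2  3  2
1  2  0  3  2
1  0  1  2  0
2) 0  2  3  1  2
2  0  2  3  2
1  2  0  3  2
2  0  1  2  0
3) 0  2  3  1  2
2  0  2  3  2
1  2  0  3  2
3  0  1  2  0
4) 0  2  3  1  2
2  0  2  3  2
2  2  0  3  2
0  1  1  2  0
5) 0  2  3  1  2
2  0  2  3  2
2  2  0  3  2
1  1  1  2  0
6) 0  2  3  1  2
2  0  2  3  2
2  2  0  3  2
2  1  1  2  0
7) 0  2  3  1  2
2  0  2  3  2
2  2  0  3  2
3  1  1  2  0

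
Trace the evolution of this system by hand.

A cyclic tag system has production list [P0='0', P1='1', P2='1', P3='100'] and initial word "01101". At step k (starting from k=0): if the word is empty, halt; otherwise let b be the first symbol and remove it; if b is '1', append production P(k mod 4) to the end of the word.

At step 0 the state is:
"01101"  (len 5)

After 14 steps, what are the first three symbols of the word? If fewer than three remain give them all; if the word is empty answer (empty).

[0] "01101"  (len 5)
[1] "1101"  (len 4)
[2] "1011"  (len 4)
[3] "0111"  (len 4)
[4] "111"  (len 3)
[5] "110"  (len 3)
[6] "101"  (len 3)
[7] "011"  (len 3)
[8] "11"  (len 2)
[9] "10"  (len 2)
[10] "01"  (len 2)
[11] "1"  (len 1)
[12] "100"  (len 3)
[13] "000"  (len 3)
[14] "00"  (len 2)

00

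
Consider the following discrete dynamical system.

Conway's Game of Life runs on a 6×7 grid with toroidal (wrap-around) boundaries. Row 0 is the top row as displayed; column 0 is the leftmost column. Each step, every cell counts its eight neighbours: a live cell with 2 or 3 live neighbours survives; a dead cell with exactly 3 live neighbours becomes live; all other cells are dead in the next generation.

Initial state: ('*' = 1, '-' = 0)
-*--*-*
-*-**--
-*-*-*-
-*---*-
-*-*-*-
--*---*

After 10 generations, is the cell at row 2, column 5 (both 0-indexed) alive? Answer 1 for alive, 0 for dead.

gen 0: -*--*-*
-*-**--
-*-*-*-
-*---*-
-*-*-*-
--*---*
gen 1: -*--*--
-*-*---
**-*-*-
**---**
**--***
-****-*
gen 2: -*--**-
-*-*---
-----*-
-------
-------
------*
gen 3: *-*-**-
--*--*-
-------
-------
-------
-----*-
gen 4: -*-***-
-*-****
-------
-------
-------
----***
gen 5: -------
*--*--*
----**-
-------
-----*-
---*--*
gen 6: *-----*
----***
----***
----**-
-------
-------
gen 7: *-----*
----*--
---*---
----*-*
-------
-------
gen 8: -------
-------
---***-
-------
-------
-------
gen 9: -------
----*--
----*--
----*--
-------
-------
gen 10: -------
-------
---***-
-------
-------
-------

1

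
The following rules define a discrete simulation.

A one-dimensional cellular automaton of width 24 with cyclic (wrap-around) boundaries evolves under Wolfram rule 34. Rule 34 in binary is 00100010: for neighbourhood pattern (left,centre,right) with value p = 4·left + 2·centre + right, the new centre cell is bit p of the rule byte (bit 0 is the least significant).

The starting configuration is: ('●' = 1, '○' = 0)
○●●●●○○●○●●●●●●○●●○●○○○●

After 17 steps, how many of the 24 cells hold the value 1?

step 0: ○●●●●○○●○●●●●●●○●●○●○○○●
step 1: ●○○○○○●○●○○○○○○●○○●○○○●○
step 2: ○○○○○●○●○○○○○○●○○●○○○●○●
step 3: ○○○○●○●○○○○○○●○○●○○○●○●○
step 4: ○○○●○●○○○○○○●○○●○○○●○●○○
step 5: ○○●○●○○○○○○●○○●○○○●○●○○○
step 6: ○●○●○○○○○○●○○●○○○●○●○○○○
step 7: ●○●○○○○○○●○○●○○○●○●○○○○○
step 8: ○●○○○○○○●○○●○○○●○●○○○○○●
step 9: ●○○○○○○●○○●○○○●○●○○○○○●○
step 10: ○○○○○○●○○●○○○●○●○○○○○●○●
step 11: ○○○○○●○○●○○○●○●○○○○○●○●○
step 12: ○○○○●○○●○○○●○●○○○○○●○●○○
step 13: ○○○●○○●○○○●○●○○○○○●○●○○○
step 14: ○○●○○●○○○●○●○○○○○●○●○○○○
step 15: ○●○○●○○○●○●○○○○○●○●○○○○○
step 16: ●○○●○○○●○●○○○○○●○●○○○○○○
step 17: ○○●○○○●○●○○○○○●○●○○○○○○●

6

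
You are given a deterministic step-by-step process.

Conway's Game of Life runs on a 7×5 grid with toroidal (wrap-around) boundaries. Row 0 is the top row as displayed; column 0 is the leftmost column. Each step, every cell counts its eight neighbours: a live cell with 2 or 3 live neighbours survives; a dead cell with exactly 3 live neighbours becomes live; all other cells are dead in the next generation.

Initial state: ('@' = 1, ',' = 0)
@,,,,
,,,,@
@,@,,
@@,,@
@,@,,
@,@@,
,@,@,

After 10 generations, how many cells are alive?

0) @,,,,
,,,,@
@,@,,
@@,,@
@,@,,
@,@@,
,@,@,
1) @,,,@
@@,,@
,,,@,
,,@@@
,,@,,
@,,@,
@@,@,
2) ,,@@,
,@,@,
,@,,,
,,@,@
,@@,,
@,,@,
,@@@,
3) ,,,,@
,@,@,
@@,@,
@,@@,
@@@,@
@,,@@
,@,,,
4) @,@,,
,@,@,
@,,@,
,,,,,
,,,,,
,,,@,
,,,@,
5) ,@@@@
@@,@,
,,@,@
,,,,,
,,,,,
,,,,,
,,@@@
6) ,,,,,
,,,,,
@@@@@
,,,,,
,,,,,
,,,@,
@@,,@
7) @,,,,
@@@@@
@@@@@
@@@@@
,,,,,
@,,,@
@,,,@
8) ,,@,,
,,,,,
,,,,,
,,,,,
,,@,,
@,,,@
,@,,,
9) ,,,,,
,,,,,
,,,,,
,,,,,
,,,,,
@@,,,
@@,,,
10) ,,,,,
,,,,,
,,,,,
,,,,,
,,,,,
@@,,,
@@,,,

4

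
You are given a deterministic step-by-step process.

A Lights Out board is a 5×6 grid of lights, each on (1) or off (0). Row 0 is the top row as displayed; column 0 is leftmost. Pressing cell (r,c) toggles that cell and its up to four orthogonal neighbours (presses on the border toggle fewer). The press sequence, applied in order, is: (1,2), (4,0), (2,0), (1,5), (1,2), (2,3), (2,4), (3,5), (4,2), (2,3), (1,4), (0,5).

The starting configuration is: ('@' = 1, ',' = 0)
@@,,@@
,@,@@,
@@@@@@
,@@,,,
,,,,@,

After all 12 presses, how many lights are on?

gen 0: @@,,@@
,@,@@,
@@@@@@
,@@,,,
,,,,@,
gen 1: @@@,@@
,,@,@,
@@,@@@
,@@,,,
,,,,@,
gen 2: @@@,@@
,,@,@,
@@,@@@
@@@,,,
@@,,@,
gen 3: @@@,@@
@,@,@,
,,,@@@
,@@,,,
@@,,@,
gen 4: @@@,@,
@,@,,@
,,,@@,
,@@,,,
@@,,@,
gen 5: @@,,@,
@@,@,@
,,@@@,
,@@,,,
@@,,@,
gen 6: @@,,@,
@@,,,@
,,,,,,
,@@@,,
@@,,@,
gen 7: @@,,@,
@@,,@@
,,,@@@
,@@@@,
@@,,@,
gen 8: @@,,@,
@@,,@@
,,,@@,
,@@@,@
@@,,@@
gen 9: @@,,@,
@@,,@@
,,,@@,
,@,@,@
@,@@@@
gen 10: @@,,@,
@@,@@@
,,@,,,
,@,,,@
@,@@@@
gen 11: @@,,,,
@@,,,,
,,@,@,
,@,,,@
@,@@@@
gen 12: @@,,@@
@@,,,@
,,@,@,
,@,,,@
@,@@@@

16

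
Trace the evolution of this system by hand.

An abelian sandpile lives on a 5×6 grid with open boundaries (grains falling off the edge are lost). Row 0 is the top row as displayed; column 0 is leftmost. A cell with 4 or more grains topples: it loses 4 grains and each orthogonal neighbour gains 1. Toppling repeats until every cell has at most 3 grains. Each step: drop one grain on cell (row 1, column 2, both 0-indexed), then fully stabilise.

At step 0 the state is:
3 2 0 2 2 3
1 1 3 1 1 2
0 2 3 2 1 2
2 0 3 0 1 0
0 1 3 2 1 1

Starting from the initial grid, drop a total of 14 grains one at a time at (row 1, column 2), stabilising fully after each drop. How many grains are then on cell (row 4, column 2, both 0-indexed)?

[0] 3 2 0 2 2 3
1 1 3 1 1 2
0 2 3 2 1 2
2 0 3 0 1 0
0 1 3 2 1 1
[1] 3 2 1 2 2 3
1 2 1 2 1 2
0 3 1 3 1 2
2 1 1 1 1 0
0 2 0 3 1 1
[2] 3 2 1 2 2 3
1 2 2 2 1 2
0 3 1 3 1 2
2 1 1 1 1 0
0 2 0 3 1 1
[3] 3 2 1 2 2 3
1 2 3 2 1 2
0 3 1 3 1 2
2 1 1 1 1 0
0 2 0 3 1 1
[4] 3 2 2 2 2 3
1 3 0 3 1 2
0 3 2 3 1 2
2 1 1 1 1 0
0 2 0 3 1 1
[5] 3 2 2 2 2 3
1 3 1 3 1 2
0 3 2 3 1 2
2 1 1 1 1 0
0 2 0 3 1 1
[6] 3 2 2 2 2 3
1 3 2 3 1 2
0 3 2 3 1 2
2 1 1 1 1 0
0 2 0 3 1 1
[7] 3 2 2 2 2 3
1 3 3 3 1 2
0 3 2 3 1 2
2 1 1 1 1 0
0 2 0 3 1 1
[8] 3 3 3 3 2 3
2 1 3 1 2 2
1 1 1 1 2 2
2 2 2 2 1 0
0 2 0 3 1 1
[9] 0 1 2 0 3 3
3 3 1 3 2 2
1 1 2 1 2 2
2 2 2 2 1 0
0 2 0 3 1 1
[10] 0 1 2 0 3 3
3 3 2 3 2 2
1 1 2 1 2 2
2 2 2 2 1 0
0 2 0 3 1 1
[11] 0 1 2 0 3 3
3 3 3 3 2 2
1 1 2 1 2 2
2 2 2 2 1 0
0 2 0 3 1 1
[12] 1 2 3 1 3 3
0 1 2 0 3 2
2 2 3 2 2 2
2 2 2 2 1 0
0 2 0 3 1 1
[13] 1 2 3 1 3 3
0 1 3 0 3 2
2 2 3 2 2 2
2 2 2 2 1 0
0 2 0 3 1 1
[14] 1 3 0 2 3 3
0 2 2 1 3 2
2 3 0 3 2 2
2 2 3 2 1 0
0 2 0 3 1 1

0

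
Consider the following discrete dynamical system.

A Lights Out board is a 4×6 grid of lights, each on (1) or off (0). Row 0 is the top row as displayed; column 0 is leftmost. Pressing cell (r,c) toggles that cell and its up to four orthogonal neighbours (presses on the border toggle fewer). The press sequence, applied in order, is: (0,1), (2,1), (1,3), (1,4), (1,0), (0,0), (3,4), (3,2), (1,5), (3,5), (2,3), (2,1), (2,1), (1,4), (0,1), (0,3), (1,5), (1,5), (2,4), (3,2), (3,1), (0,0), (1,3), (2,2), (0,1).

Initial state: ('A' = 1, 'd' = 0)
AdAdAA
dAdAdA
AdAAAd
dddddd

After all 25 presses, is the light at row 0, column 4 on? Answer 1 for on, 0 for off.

0

t=0: AdAdAA
dAdAdA
AdAAAd
dddddd
t=1: dAddAA
dddAdA
AdAAAd
dddddd
t=2: dAddAA
dAdAdA
dAdAAd
dAdddd
t=3: dAdAAA
dAAdAA
dAddAd
dAdddd
t=4: dAdAdA
dAAAdd
dAdddd
dAdddd
t=5: AAdAdA
AdAAdd
AAdddd
dAdddd
t=6: dddAdA
ddAAdd
AAdddd
dAdddd
t=7: dddAdA
ddAAdd
AAddAd
dAdAAA
t=8: dddAdA
ddAAdd
AAAdAd
ddAdAA
t=9: dddAdd
ddAAAA
AAAdAA
ddAdAA
t=10: dddAdd
ddAAAA
AAAdAd
ddAddd
t=11: dddAdd
ddAdAA
AAdAdd
ddAAdd
t=12: dddAdd
dAAdAA
ddAAdd
dAAAdd
t=13: dddAdd
ddAdAA
AAdAdd
ddAAdd
t=14: dddAAd
ddAAdd
AAdAAd
ddAAdd
t=15: AAAAAd
dAAAdd
AAdAAd
ddAAdd
t=16: AAdddd
dAAddd
AAdAAd
ddAAdd
t=17: AAdddA
dAAdAA
AAdAAA
ddAAdd
t=18: AAdddd
dAAddd
AAdAAd
ddAAdd
t=19: AAdddd
dAAdAd
AAdddA
ddAAAd
t=20: AAdddd
dAAdAd
AAAddA
dAddAd
t=21: AAdddd
dAAdAd
AdAddA
AdAdAd
t=22: dddddd
AAAdAd
AdAddA
AdAdAd
t=23: dddAdd
AAdAdd
AdAAdA
AdAdAd
t=24: dddAdd
AAAAdd
AAdddA
AdddAd
t=25: AAAAdd
AdAAdd
AAdddA
AdddAd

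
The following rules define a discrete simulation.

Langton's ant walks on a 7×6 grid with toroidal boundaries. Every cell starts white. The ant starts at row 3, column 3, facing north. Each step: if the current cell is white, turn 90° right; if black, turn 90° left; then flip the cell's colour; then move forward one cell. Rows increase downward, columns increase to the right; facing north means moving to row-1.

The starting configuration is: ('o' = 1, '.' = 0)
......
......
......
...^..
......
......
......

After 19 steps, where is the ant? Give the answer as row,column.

4,1

[0] ......
......
......
...^..
......
......
......
[1] ......
......
......
...o>.
......
......
......
[2] ......
......
......
...oo.
....v.
......
......
[3] ......
......
......
...oo.
...<o.
......
......
[4] ......
......
......
...^o.
...oo.
......
......
[5] ......
......
......
..<.o.
...oo.
......
......
[6] ......
......
..^...
..o.o.
...oo.
......
......
[7] ......
......
..o>..
..o.o.
...oo.
......
......
[8] ......
......
..oo..
..ovo.
...oo.
......
......
[9] ......
......
..oo..
..<oo.
...oo.
......
......
[10] ......
......
..oo..
...oo.
..voo.
......
......
[11] ......
......
..oo..
...oo.
.<ooo.
......
......
[12] ......
......
..oo..
.^.oo.
.oooo.
......
......
[13] ......
......
..oo..
.o>oo.
.oooo.
......
......
[14] ......
......
..oo..
.oooo.
.ovoo.
......
......
[15] ......
......
..oo..
.oooo.
.o.>o.
......
......
[16] ......
......
..oo..
.oo^o.
.o..o.
......
......
[17] ......
......
..oo..
.o<.o.
.o..o.
......
......
[18] ......
......
..oo..
.o..o.
.ov.o.
......
......
[19] ......
......
..oo..
.o..o.
.<o.o.
......
......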